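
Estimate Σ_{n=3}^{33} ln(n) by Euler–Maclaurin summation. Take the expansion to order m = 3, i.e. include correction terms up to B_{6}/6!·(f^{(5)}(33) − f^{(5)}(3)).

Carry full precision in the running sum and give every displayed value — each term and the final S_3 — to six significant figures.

S_3 ≈ 84.3613

The integral term ∫_3^33 ln(x) dx = 82.0889.
Endpoint term: (f(3) + f(33))/2 = (1.09861 + 3.49651)/2 = 2.29756.
So far: 84.3865.
Order-1 term: 1/12 · (0.0303030 − 0.333333) = -0.0252525.
Running total after k=1: 84.3612.
Order-2 term: −1/720 · (5.56529e-05 − 0.0740741) = 0.000102803.
Running total after k=2: 84.3613.
Order-3 term: 1/30240 · (6.13256e-07 − 0.0987654) = -3.26603e-06.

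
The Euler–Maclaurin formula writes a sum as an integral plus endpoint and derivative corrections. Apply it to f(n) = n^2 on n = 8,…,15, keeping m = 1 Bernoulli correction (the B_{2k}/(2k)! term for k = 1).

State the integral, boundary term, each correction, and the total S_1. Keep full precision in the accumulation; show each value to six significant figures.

The integral term ∫_8^15 x^2 dx = 954.333.
Boundary: ½(f(8) + f(15)) = ½(64.0000 + 225.000) = 144.500.
Integral + boundary = 1098.83.
Correction k=1: B_{2}/2! · (f^{(1)}(15) − f^{(1)}(8)) = 1/12 · (30.0000 − 16.0000) = 1.16667.

S_1 ≈ 1100.00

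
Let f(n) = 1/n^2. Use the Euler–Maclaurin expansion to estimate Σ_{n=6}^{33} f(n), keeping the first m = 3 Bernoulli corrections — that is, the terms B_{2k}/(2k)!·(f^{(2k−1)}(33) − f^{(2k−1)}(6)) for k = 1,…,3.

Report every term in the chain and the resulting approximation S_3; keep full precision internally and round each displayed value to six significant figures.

Integral: ∫_6^33 1/x^2 dx = 0.136364.
½[f(6) + f(33)] = ½[0.0277778 + 0.000918274] = 0.0143480.
Running total after boundary: 0.150712.
Correction k=1: B_{2}/2! · (f^{(1)}(33) − f^{(1)}(6)) = 1/12 · (-5.56529e-05 − (-0.00925926)) = 0.000766967.
After k=1: 0.151479.
Correction k=2: B_{4}/4! · (f^{(3)}(33) − f^{(3)}(6)) = −1/720 · (-6.13256e-07 − (-0.00308642)) = -4.28584e-06.
After k=2: 0.151474.
Correction k=3: B_{6}/6! · (f^{(5)}(33) − f^{(5)}(6)) = 1/30240 · (-1.68941e-08 − (-0.00257202)) = 8.50529e-08.

S_3 ≈ 0.151474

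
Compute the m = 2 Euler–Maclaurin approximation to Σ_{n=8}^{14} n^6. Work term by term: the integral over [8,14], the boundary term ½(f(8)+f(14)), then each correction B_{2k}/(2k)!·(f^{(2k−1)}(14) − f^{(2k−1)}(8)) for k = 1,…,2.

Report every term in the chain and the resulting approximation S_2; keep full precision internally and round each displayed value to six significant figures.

Integral: ∫_8^14 x^6 dx = 1.47595e+07.
½[f(8) + f(14)] = ½[262144 + 7.52954e+06] = 3.89584e+06.
Running total after boundary: 1.86553e+07.
k=1: B_{2}/(2)! × [f^{(1)}(14) − f^{(1)}(8)] = 1/12 × (3.22694e+06 − 196608) = 252528.
Partial sum through k=1: 1.89078e+07.
k=2: B_{4}/(4)! × [f^{(3)}(14) − f^{(3)}(8)] = −1/720 × (329280 − 61440.0) = -372.000.

S_2 ≈ 1.89075e+07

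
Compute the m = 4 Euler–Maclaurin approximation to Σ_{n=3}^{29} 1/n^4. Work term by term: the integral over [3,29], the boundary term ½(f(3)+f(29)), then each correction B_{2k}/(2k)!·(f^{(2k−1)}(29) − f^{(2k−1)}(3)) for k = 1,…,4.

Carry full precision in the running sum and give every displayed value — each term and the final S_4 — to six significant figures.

S_4 ≈ 0.0198095

∫_3^29 1/x^4 dx evaluates to 0.0123320.
Endpoint term: (f(3) + f(29))/2 = (0.0123457 + 1.41387e-06)/2 = 0.00617355.
So far: 0.0185056.
k=1: B_{2}/(2)! × [f^{(1)}(29) − f^{(1)}(3)] = 1/12 × (-1.95016e-07 − (-0.0164609)) = 0.00137173.
Running total after k=1: 0.0198773.
k=2: B_{4}/(4)! × [f^{(3)}(29) − f^{(3)}(3)] = −1/720 × (-6.95657e-09 − (-0.0548697)) = -7.62079e-05.
Running total after k=2: 0.0198011.
k=3: B_{6}/(6)! × [f^{(5)}(29) − f^{(5)}(3)] = 1/30240 × (-4.63220e-10 − (-0.341411)) = 1.12901e-05.
Running total after k=3: 0.0198124.
k=4: B_{8}/(8)! × [f^{(7)}(29) − f^{(7)}(3)] = −1/1209600 × (-4.95717e-11 − (-3.41411)) = -2.82251e-06.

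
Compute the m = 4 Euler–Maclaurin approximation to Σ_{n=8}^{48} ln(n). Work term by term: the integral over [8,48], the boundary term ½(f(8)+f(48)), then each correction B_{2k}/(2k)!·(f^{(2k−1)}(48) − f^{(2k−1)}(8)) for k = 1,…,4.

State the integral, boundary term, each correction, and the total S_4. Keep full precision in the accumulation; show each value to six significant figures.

Integral: ∫_8^48 ln(x) dx = 129.182.
Boundary: ½(f(8) + f(48)) = ½(2.07944 + 3.87120) = 2.97532.
Integral + boundary = 132.157.
Order-1 term: 1/12 · (0.0208333 − 0.125000) = -0.00868056.
After k=1: 132.149.
Order-2 term: −1/720 · (1.80845e-05 − 0.00390625) = 5.40023e-06.
After k=2: 132.149.
Order-3 term: 1/30240 · (9.41901e-08 − 0.000732422) = -2.42172e-08.
After k=3: 132.149.
Order-4 term: −1/1209600 · (1.22643e-09 − 0.000343323) = 2.83831e-10.

S_4 ≈ 132.149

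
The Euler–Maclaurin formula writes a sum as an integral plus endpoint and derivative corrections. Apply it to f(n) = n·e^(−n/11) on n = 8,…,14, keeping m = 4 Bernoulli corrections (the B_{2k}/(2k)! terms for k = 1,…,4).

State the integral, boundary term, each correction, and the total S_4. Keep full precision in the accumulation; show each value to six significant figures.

S_4 ≈ 27.8517

Integral: ∫_8^14 x·e^(−x/11) dx = 23.9757.
Endpoint term: (f(8) + f(14))/2 = (3.86580 + 3.92093)/2 = 3.89337.
Integral + boundary = 27.8691.
Order-1 term: 1/12 · (-0.0763818 − 0.131789) = -0.0173475.
After k=1: 27.8517.
Order-2 term: −1/720 · (0.00399795 − 0.00907635) = 7.05334e-06.
After k=2: 27.8517.
Order-3 term: 1/30240 · (7.12988e-05 − 0.000141021) = -2.30563e-09.
After k=3: 27.8517.
Order-4 term: −1/1209600 · (9.05427e-07 − 1.71100e-06) = 6.65982e-13.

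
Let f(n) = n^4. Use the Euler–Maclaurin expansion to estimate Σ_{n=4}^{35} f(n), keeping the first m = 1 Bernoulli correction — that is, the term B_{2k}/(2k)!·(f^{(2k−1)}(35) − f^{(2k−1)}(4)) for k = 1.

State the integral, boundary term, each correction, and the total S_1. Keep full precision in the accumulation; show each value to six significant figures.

Integral: ∫_4^35 x^4 dx = 1.05042e+07.
½[f(4) + f(35)] = ½[256.000 + 1.50062e+06] = 750440.
So far: 1.12546e+07.
k=1: B_{2}/(2)! × [f^{(1)}(35) − f^{(1)}(4)] = 1/12 × (171500 − 256.000) = 14270.3.

S_1 ≈ 1.12689e+07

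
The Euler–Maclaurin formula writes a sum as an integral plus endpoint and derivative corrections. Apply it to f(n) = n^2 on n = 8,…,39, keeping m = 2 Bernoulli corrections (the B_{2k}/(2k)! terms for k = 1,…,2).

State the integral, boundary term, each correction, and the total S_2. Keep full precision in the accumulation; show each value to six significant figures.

Integral: ∫_8^39 x^2 dx = 19602.3.
Boundary: ½(f(8) + f(39)) = ½(64.0000 + 1521.00) = 792.500.
Integral + boundary = 20394.8.
k=1: B_{2}/(2)! × [f^{(1)}(39) − f^{(1)}(8)] = 1/12 × (78.0000 − 16.0000) = 5.16667.
Running total after k=1: 20400.0.
k=2: B_{4}/(4)! × [f^{(3)}(39) − f^{(3)}(8)] = −1/720 × (0.00000 − 0.00000) = 0.00000.

S_2 ≈ 20400.0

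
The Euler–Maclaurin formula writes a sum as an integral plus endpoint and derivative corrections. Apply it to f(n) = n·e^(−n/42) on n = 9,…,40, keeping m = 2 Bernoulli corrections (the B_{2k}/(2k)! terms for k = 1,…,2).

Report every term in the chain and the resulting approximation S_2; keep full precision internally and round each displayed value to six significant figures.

S_2 ≈ 411.375

The integral term ∫_9^40 x·e^(−x/42) dx = 400.078.
½[f(9) + f(40)] = ½[7.26406 + 15.4329] = 11.3485.
So far: 411.426.
k=1: B_{2}/(2)! × [f^{(1)}(40) − f^{(1)}(9)] = 1/12 × (0.0183724 − 0.634164) = -0.0513160.
After k=1: 411.375.
k=2: B_{4}/(4)! × [f^{(3)}(40) − f^{(3)}(9)] = −1/720 × (0.000447854 − 0.00127460) = 1.14826e-06.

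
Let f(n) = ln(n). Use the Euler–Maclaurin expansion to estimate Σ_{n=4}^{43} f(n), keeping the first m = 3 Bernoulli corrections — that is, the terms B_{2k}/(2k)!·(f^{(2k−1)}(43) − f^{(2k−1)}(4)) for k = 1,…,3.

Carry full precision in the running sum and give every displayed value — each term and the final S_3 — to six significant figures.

Integral: ∫_4^43 ln(x) dx = 117.186.
½[f(4) + f(43)] = ½[1.38629 + 3.76120] = 2.57375.
Integral + boundary = 119.760.
Correction k=1: B_{2}/2! · (f^{(1)}(43) − f^{(1)}(4)) = 1/12 · (0.0232558 − 0.250000) = -0.0188953.
Running total after k=1: 119.741.
Correction k=2: B_{4}/4! · (f^{(3)}(43) − f^{(3)}(4)) = −1/720 · (2.51550e-05 − 0.0312500) = 4.33678e-05.
Running total after k=2: 119.741.
Correction k=3: B_{6}/6! · (f^{(5)}(43) − f^{(5)}(4)) = 1/30240 · (1.63256e-07 − 0.0234375) = -7.75044e-07.

S_3 ≈ 119.741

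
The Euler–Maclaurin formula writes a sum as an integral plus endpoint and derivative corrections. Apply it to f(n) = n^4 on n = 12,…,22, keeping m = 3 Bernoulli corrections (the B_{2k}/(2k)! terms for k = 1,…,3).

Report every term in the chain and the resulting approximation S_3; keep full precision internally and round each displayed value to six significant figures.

S_3 ≈ 1.11143e+06

Integral: ∫_12^22 x^4 dx = 980960.
Endpoint term: (f(12) + f(22))/2 = (20736.0 + 234256)/2 = 127496.
Integral + boundary = 1.10846e+06.
Correction k=1: B_{2}/2! · (f^{(1)}(22) − f^{(1)}(12)) = 1/12 · (42592.0 − 6912.00) = 2973.33.
After k=1: 1.11143e+06.
Correction k=2: B_{4}/4! · (f^{(3)}(22) − f^{(3)}(12)) = −1/720 · (528.000 − 288.000) = -0.333333.
After k=2: 1.11143e+06.
Correction k=3: B_{6}/6! · (f^{(5)}(22) − f^{(5)}(12)) = 1/30240 · (0.00000 − 0.00000) = 0.00000.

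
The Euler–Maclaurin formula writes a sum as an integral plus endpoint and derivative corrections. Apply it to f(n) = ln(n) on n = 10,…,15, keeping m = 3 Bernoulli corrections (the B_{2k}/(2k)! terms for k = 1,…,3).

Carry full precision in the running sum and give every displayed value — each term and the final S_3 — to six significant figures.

Integral: ∫_10^15 ln(x) dx = 12.5949.
½[f(10) + f(15)] = ½[2.30259 + 2.70805] = 2.50532.
Integral + boundary = 15.1002.
Correction k=1: B_{2}/2! · (f^{(1)}(15) − f^{(1)}(10)) = 1/12 · (0.0666667 − 0.100000) = -0.00277778.
Partial sum through k=1: 15.0974.
Correction k=2: B_{4}/4! · (f^{(3)}(15) − f^{(3)}(10)) = −1/720 · (0.000592593 − 0.00200000) = 1.95473e-06.
Partial sum through k=2: 15.0974.
Correction k=3: B_{6}/6! · (f^{(5)}(15) − f^{(5)}(10)) = 1/30240 · (3.16049e-05 − 0.000240000) = -6.89137e-09.

S_3 ≈ 15.0974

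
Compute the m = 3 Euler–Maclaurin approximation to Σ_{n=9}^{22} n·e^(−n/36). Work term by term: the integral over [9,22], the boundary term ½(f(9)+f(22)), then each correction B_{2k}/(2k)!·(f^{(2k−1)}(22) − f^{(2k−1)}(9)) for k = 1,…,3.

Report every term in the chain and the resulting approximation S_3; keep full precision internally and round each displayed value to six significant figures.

S_3 ≈ 137.844

The integral term ∫_9^22 x·e^(−x/36) dx = 128.401.
Endpoint term: (f(9) + f(22))/2 = (7.00921 + 11.9404)/2 = 9.47483.
Integral + boundary = 137.875.
k=1: B_{2}/(2)! × [f^{(1)}(22) − f^{(1)}(9)] = 1/12 × (0.211068 − 0.584101) = -0.0310860.
Partial sum through k=1: 137.844.
k=2: B_{4}/(4)! × [f^{(3)}(22) − f^{(3)}(9)] = −1/720 × (0.00100043 − 0.00165255) = 9.05713e-07.
Partial sum through k=2: 137.844.
k=3: B_{6}/(6)! × [f^{(5)}(22) − f^{(5)}(9)] = 1/30240 × (1.41822e-06 − 2.20247e-06) = -2.59343e-11.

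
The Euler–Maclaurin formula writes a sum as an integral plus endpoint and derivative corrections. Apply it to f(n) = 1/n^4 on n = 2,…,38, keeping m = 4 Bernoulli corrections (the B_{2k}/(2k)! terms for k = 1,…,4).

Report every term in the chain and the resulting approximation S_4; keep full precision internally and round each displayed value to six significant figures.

S_4 ≈ 0.0822153

Integral: ∫_2^38 1/x^4 dx = 0.0416606.
Boundary: ½(f(2) + f(38)) = ½(0.0625000 + 4.79585e-07) = 0.0312502.
So far: 0.0729108.
Order-1 term: 1/12 · (-5.04826e-08 − (-0.125000)) = 0.0104167.
After k=1: 0.0833275.
Order-2 term: −1/720 · (-1.04881e-09 − (-0.937500)) = -0.00130208.
After k=2: 0.0820254.
Order-3 term: 1/30240 · (-4.06740e-11 − (-13.1250)) = 0.000434028.
After k=3: 0.0824594.
Order-4 term: −1/1209600 · (-2.53508e-12 − (-295.312)) = -0.000244141.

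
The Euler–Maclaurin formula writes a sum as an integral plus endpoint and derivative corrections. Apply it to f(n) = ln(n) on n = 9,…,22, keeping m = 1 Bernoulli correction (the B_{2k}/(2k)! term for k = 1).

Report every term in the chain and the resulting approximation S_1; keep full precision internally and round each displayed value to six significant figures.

S_1 ≈ 37.8666

Integral: ∫_9^22 ln(x) dx = 35.2279.
Endpoint term: (f(9) + f(22))/2 = (2.19722 + 3.09104)/2 = 2.64413.
Integral + boundary = 37.8720.
Correction k=1: B_{2}/2! · (f^{(1)}(22) − f^{(1)}(9)) = 1/12 · (0.0454545 − 0.111111) = -0.00547138.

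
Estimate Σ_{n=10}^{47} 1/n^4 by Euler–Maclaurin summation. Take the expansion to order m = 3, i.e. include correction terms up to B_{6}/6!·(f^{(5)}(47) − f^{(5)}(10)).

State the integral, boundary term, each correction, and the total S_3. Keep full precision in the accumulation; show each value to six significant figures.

The integral term ∫_10^47 1/x^4 dx = 0.000330123.
½[f(10) + f(47)] = ½[0.000100000 + 2.04931e-07] = 5.01025e-05.
Integral + boundary = 0.000380225.
Order-1 term: 1/12 · (-1.74410e-08 − (-4.00000e-05)) = 3.33188e-06.
Partial sum through k=1: 0.000383557.
Order-2 term: −1/720 · (-2.36862e-10 − (-1.20000e-05)) = -1.66663e-08.
Partial sum through k=2: 0.000383540.
Order-3 term: 1/30240 · (-6.00466e-12 − (-6.72000e-06)) = 2.22222e-10.

S_3 ≈ 0.000383541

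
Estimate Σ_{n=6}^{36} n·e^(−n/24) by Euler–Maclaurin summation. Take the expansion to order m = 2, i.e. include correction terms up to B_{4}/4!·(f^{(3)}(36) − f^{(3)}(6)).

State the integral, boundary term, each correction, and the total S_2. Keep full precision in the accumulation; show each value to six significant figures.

S_2 ≈ 245.724

∫_6^36 x·e^(−x/24) dx evaluates to 239.429.
Endpoint term: (f(6) + f(36))/2 = (4.67280 + 8.03269)/2 = 6.35275.
Running total after boundary: 245.782.
Order-1 term: 1/12 · (-0.111565 − 0.584101) = -0.0579721.
After k=1: 245.724.
Order-2 term: −1/720 · (0.000581068 − 0.00371823) = 4.35717e-06.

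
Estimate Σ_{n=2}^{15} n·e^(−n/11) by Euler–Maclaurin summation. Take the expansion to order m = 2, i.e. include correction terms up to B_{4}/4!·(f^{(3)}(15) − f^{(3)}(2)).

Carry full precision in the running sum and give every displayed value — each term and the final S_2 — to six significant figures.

S_2 ≈ 48.7753

∫_2^15 x·e^(−x/11) dx evaluates to 46.0881.
½[f(2) + f(15)] = ½[1.66751 + 3.83594] = 2.75172.
Running total after boundary: 48.8398.
Correction k=1: B_{2}/2! · (f^{(1)}(15) − f^{(1)}(2)) = 1/12 · (-0.0929924 − 0.682161) = -0.0645962.
Partial sum through k=1: 48.7753.
Correction k=2: B_{4}/4! · (f^{(3)}(15) − f^{(3)}(2)) = −1/720 · (0.00345840 − 0.0194187) = 2.21671e-05.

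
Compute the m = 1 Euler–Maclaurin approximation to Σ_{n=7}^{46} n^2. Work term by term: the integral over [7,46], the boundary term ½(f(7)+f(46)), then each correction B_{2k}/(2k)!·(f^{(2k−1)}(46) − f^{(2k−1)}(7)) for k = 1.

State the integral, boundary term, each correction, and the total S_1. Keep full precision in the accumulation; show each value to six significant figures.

S_1 ≈ 33420.0

Integral: ∫_7^46 x^2 dx = 32331.0.
Endpoint term: (f(7) + f(46))/2 = (49.0000 + 2116.00)/2 = 1082.50.
So far: 33413.5.
k=1: B_{2}/(2)! × [f^{(1)}(46) − f^{(1)}(7)] = 1/12 × (92.0000 − 14.0000) = 6.50000.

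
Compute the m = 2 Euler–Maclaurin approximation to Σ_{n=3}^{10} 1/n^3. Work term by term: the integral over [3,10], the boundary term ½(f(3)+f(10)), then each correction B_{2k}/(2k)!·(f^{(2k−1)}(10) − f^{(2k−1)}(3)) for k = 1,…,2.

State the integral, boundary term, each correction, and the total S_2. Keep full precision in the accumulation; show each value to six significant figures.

Integral: ∫_3^10 1/x^3 dx = 0.0505556.
Boundary: ½(f(3) + f(10)) = ½(0.0370370 + 0.00100000) = 0.0190185.
Integral + boundary = 0.0695741.
k=1: B_{2}/(2)! × [f^{(1)}(10) − f^{(1)}(3)] = 1/12 × (-0.000300000 − (-0.0370370)) = 0.00306142.
After k=1: 0.0726355.
k=2: B_{4}/(4)! × [f^{(3)}(10) − f^{(3)}(3)] = −1/720 × (-6.00000e-05 − (-0.0823045)) = -0.000114229.

S_2 ≈ 0.0725213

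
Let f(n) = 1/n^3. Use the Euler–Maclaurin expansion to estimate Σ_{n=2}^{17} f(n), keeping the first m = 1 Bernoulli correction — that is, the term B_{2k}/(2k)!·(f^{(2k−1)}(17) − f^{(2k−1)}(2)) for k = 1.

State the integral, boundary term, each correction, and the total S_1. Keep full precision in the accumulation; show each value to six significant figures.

The integral term ∫_2^17 1/x^3 dx = 0.123270.
Endpoint term: (f(2) + f(17))/2 = (0.125000 + 0.000203542)/2 = 0.0626018.
So far: 0.185872.
k=1: B_{2}/(2)! × [f^{(1)}(17) − f^{(1)}(2)] = 1/12 × (-3.59191e-05 − (-0.187500)) = 0.0156220.

S_1 ≈ 0.201494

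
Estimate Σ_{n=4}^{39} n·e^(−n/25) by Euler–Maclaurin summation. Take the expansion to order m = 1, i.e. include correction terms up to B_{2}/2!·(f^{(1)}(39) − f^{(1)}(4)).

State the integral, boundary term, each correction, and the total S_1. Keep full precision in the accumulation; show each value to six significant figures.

∫_4^39 x·e^(−x/25) dx evaluates to 281.587.
½[f(4) + f(39)] = ½[3.40858 + 8.19531] = 5.80194.
Running total after boundary: 287.388.
Correction k=1: B_{2}/2! · (f^{(1)}(39) − f^{(1)}(4)) = 1/12 · (-0.117676 − 0.715801) = -0.0694564.

S_1 ≈ 287.319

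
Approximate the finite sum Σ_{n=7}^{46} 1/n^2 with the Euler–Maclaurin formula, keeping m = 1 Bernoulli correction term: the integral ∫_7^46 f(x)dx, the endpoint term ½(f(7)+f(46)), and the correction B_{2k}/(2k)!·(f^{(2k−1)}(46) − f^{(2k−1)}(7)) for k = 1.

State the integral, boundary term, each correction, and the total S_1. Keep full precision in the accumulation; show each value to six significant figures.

The integral term ∫_7^46 1/x^2 dx = 0.121118.
½[f(7) + f(46)] = ½[0.0204082 + 0.000472590] = 0.0104404.
Running total after boundary: 0.131558.
Correction k=1: B_{2}/2! · (f^{(1)}(46) − f^{(1)}(7)) = 1/12 · (-2.05474e-05 − (-0.00583090)) = 0.000484196.

S_1 ≈ 0.132043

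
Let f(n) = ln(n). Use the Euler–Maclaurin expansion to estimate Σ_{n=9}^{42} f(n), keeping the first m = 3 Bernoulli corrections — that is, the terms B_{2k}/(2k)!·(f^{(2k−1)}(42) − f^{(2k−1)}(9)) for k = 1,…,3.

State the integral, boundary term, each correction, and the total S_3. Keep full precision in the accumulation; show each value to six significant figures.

The integral term ∫_9^42 ln(x) dx = 104.207.
Endpoint term: (f(9) + f(42))/2 = (2.19722 + 3.73767)/2 = 2.96745.
Running total after boundary: 107.175.
Order-1 term: 1/12 · (0.0238095 − 0.111111) = -0.00727513.
Partial sum through k=1: 107.167.
Order-2 term: −1/720 · (2.69949e-05 − 0.00274348) = 3.77290e-06.
Partial sum through k=2: 107.167.
Order-3 term: 1/30240 · (1.83639e-07 − 0.000406442) = -1.34345e-08.

S_3 ≈ 107.167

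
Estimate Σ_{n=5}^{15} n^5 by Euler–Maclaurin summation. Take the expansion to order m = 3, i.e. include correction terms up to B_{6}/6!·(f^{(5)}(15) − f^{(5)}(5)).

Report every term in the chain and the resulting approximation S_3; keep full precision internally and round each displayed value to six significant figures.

The integral term ∫_5^15 x^5 dx = 1.89583e+06.
½[f(5) + f(15)] = ½[3125.00 + 759375] = 381250.
Integral + boundary = 2.27708e+06.
Order-1 term: 1/12 · (253125 − 3125.00) = 20833.3.
Running total after k=1: 2.29792e+06.
Order-2 term: −1/720 · (13500.0 − 1500.00) = -16.6667.
Running total after k=2: 2.29790e+06.
Order-3 term: 1/30240 · (120.000 − 120.000) = 0.00000.

S_3 ≈ 2.29790e+06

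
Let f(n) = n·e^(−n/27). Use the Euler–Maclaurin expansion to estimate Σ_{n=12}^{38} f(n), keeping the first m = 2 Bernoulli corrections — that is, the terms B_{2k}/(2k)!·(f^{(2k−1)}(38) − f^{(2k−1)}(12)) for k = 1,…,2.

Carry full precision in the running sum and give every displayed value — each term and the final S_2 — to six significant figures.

S_2 ≈ 254.039

Integral: ∫_12^38 x·e^(−x/27) dx = 245.579.
½[f(12) + f(38)] = ½[7.69416 + 9.30153] = 8.49785.
So far: 254.077.
Correction k=1: B_{2}/2! · (f^{(1)}(38) − f^{(1)}(12)) = 1/12 · (-0.0997240 − 0.356211) = -0.0379946.
Running total after k=1: 254.039.
Correction k=2: B_{4}/4! · (f^{(3)}(38) − f^{(3)}(12)) = −1/720 · (0.000534746 − 0.00224770) = 2.37910e-06.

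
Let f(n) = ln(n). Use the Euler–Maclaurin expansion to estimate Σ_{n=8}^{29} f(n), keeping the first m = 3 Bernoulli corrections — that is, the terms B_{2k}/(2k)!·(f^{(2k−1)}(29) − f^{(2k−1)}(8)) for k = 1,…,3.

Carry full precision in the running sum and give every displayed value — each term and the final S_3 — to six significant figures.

∫_8^29 ln(x) dx evaluates to 60.0160.
Boundary: ½(f(8) + f(29)) = ½(2.07944 + 3.36730) = 2.72337.
Running total after boundary: 62.7394.
Order-1 term: 1/12 · (0.0344828 − 0.125000) = -0.00754310.
Running total after k=1: 62.7319.
Order-2 term: −1/720 · (8.20042e-05 − 0.00390625) = 5.31145e-06.
Running total after k=2: 62.7319.
Order-3 term: 1/30240 · (1.17010e-06 − 0.000732422) = -2.41816e-08.

S_3 ≈ 62.7319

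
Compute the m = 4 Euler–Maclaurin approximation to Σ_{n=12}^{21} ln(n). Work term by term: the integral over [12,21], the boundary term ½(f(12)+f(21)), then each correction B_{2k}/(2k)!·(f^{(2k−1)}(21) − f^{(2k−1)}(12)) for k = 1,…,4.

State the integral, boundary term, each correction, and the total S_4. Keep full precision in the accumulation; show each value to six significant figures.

Integral: ∫_12^21 ln(x) dx = 25.1161.
Endpoint term: (f(12) + f(21))/2 = (2.48491 + 3.04452)/2 = 2.76471.
So far: 27.8808.
Order-1 term: 1/12 · (0.0476190 − 0.0833333) = -0.00297619.
Running total after k=1: 27.8778.
Order-2 term: −1/720 · (0.000215959 − 0.00115741) = 1.30757e-06.
Running total after k=2: 27.8778.
Order-3 term: 1/30240 · (5.87645e-06 − 9.64506e-05) = -2.99518e-09.
Running total after k=3: 27.8778.
Order-4 term: −1/1209600 · (3.99758e-07 − 2.00939e-05) = 1.62815e-11.

S_4 ≈ 27.8778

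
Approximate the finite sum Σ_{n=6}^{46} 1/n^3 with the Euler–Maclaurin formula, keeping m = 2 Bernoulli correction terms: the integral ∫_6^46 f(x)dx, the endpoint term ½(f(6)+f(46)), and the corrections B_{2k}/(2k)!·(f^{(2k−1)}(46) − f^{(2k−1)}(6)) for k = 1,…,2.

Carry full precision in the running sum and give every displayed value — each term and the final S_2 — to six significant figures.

∫_6^46 1/x^3 dx evaluates to 0.0136526.
Boundary: ½(f(6) + f(46)) = ½(0.00462963 + 1.02737e-05) = 0.00231995.
Running total after boundary: 0.0159725.
k=1: B_{2}/(2)! × [f^{(1)}(46) − f^{(1)}(6)] = 1/12 × (-6.70023e-07 − (-0.00231481)) = 0.000192845.
Partial sum through k=1: 0.0161654.
k=2: B_{4}/(4)! × [f^{(3)}(46) − f^{(3)}(6)] = −1/720 × (-6.33292e-09 − (-0.00128601)) = -1.78611e-06.

S_2 ≈ 0.0161636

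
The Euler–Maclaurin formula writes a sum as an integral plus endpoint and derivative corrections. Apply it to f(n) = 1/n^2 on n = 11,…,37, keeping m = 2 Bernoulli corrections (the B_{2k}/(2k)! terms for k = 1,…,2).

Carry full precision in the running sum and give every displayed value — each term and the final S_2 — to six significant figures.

Integral: ∫_11^37 1/x^2 dx = 0.0638821.
Endpoint term: (f(11) + f(37))/2 = (0.00826446 + 0.000730460)/2 = 0.00449746.
Integral + boundary = 0.0683795.
Correction k=1: B_{2}/2! · (f^{(1)}(37) − f^{(1)}(11)) = 1/12 · (-3.94843e-05 − (-0.00150263)) = 0.000121929.
After k=1: 0.0685015.
Correction k=2: B_{4}/4! · (f^{(3)}(37) − f^{(3)}(11)) = −1/720 · (-3.46101e-07 − (-0.000149021)) = -2.06493e-07.

S_2 ≈ 0.0685012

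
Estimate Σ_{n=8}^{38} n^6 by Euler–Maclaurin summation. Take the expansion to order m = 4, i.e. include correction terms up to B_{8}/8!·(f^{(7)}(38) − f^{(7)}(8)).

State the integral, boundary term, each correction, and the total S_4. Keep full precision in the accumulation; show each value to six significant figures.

∫_8^38 x^6 dx evaluates to 1.63448e+10.
Boundary: ½(f(8) + f(38)) = ½(262144 + 3.01094e+09) = 1.50560e+09.
So far: 1.78504e+10.
Correction k=1: B_{2}/2! · (f^{(1)}(38) − f^{(1)}(8)) = 1/12 · (4.75411e+08 − 196608) = 3.96012e+07.
Running total after k=1: 1.78900e+10.
Correction k=2: B_{4}/4! · (f^{(3)}(38) − f^{(3)}(8)) = −1/720 · (6.58464e+06 − 61440.0) = -9060.00.
Running total after k=2: 1.78900e+10.
Correction k=3: B_{6}/6! · (f^{(5)}(38) − f^{(5)}(8)) = 1/30240 · (27360.0 − 5760.00) = 0.714286.
Running total after k=3: 1.78900e+10.
Correction k=4: B_{8}/8! · (f^{(7)}(38) − f^{(7)}(8)) = −1/1209600 · (0.00000 − 0.00000) = 0.00000.

S_4 ≈ 1.78900e+10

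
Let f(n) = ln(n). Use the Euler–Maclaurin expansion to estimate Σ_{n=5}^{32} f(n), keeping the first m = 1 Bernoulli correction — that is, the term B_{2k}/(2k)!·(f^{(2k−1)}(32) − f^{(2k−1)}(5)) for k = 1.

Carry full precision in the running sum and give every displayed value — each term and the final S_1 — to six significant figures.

∫_5^32 ln(x) dx evaluates to 75.8564.
½[f(5) + f(32)] = ½[1.60944 + 3.46574] = 2.53759.
Integral + boundary = 78.3939.
Order-1 term: 1/12 · (0.0312500 − 0.200000) = -0.0140625.

S_1 ≈ 78.3799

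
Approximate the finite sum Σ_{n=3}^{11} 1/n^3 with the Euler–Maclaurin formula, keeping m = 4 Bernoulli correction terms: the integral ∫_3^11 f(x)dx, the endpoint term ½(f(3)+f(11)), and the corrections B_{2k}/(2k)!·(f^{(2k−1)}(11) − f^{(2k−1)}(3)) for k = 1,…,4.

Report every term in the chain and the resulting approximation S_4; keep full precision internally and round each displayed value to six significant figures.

S_4 ≈ 0.0732827

∫_3^11 1/x^3 dx evaluates to 0.0514233.
Boundary: ½(f(3) + f(11)) = ½(0.0370370 + 0.000751315) = 0.0188942.
So far: 0.0703175.
Order-1 term: 1/12 · (-0.000204904 − (-0.0370370)) = 0.00306934.
Partial sum through k=1: 0.0733868.
Order-2 term: −1/720 · (-3.38684e-05 − (-0.0823045)) = -0.000114265.
Partial sum through k=2: 0.0732726.
Order-3 term: 1/30240 · (-1.17560e-05 − (-0.384088)) = 1.27009e-05.
Partial sum through k=3: 0.0732853.
Order-4 term: −1/1209600 · (-6.99530e-06 − (-3.07270)) = -2.54026e-06.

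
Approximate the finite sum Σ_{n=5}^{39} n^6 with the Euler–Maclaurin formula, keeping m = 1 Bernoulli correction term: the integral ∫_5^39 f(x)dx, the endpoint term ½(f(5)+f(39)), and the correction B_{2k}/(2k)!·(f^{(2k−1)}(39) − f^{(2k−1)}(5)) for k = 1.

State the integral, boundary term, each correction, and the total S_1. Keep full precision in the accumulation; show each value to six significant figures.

S_1 ≈ 2.14089e+10

∫_5^39 x^6 dx evaluates to 1.96044e+10.
½[f(5) + f(39)] = ½[15625.0 + 3.51874e+09] = 1.75938e+09.
So far: 2.13638e+10.
k=1: B_{2}/(2)! × [f^{(1)}(39) − f^{(1)}(5)] = 1/12 × (5.41345e+08 − 18750.0) = 4.51105e+07.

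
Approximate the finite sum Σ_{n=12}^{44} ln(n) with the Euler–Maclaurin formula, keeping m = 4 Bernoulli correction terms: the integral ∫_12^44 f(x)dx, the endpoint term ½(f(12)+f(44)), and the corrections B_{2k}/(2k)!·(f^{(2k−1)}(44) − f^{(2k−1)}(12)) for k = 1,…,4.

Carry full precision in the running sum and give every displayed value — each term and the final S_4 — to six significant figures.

S_4 ≈ 107.815

∫_12^44 ln(x) dx evaluates to 104.685.
½[f(12) + f(44)] = ½[2.48491 + 3.78419] = 3.13455.
Running total after boundary: 107.820.
k=1: B_{2}/(2)! × [f^{(1)}(44) − f^{(1)}(12)] = 1/12 × (0.0227273 − 0.0833333) = -0.00505051.
Running total after k=1: 107.815.
k=2: B_{4}/(4)! × [f^{(3)}(44) − f^{(3)}(12)] = −1/720 × (2.34786e-05 − 0.00115741) = 1.57490e-06.
Running total after k=2: 107.815.
k=3: B_{6}/(6)! × [f^{(5)}(44) − f^{(5)}(12)] = 1/30240 × (1.45528e-07 − 9.64506e-05) = -3.18469e-09.
Running total after k=3: 107.815.
k=4: B_{8}/(8)! × [f^{(7)}(44) − f^{(7)}(12)] = −1/1209600 × (2.25509e-09 − 2.00939e-05) = 1.66101e-11.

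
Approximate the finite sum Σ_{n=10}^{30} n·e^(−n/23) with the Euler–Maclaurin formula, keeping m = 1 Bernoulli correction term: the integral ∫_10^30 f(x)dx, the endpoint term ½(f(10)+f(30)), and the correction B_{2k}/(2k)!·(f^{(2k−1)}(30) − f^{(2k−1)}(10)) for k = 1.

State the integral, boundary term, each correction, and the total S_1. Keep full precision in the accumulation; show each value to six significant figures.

S_1 ≈ 167.876

∫_10^30 x·e^(−x/23) dx evaluates to 160.606.
Boundary: ½(f(10) + f(30)) = ½(6.47405 + 8.14048) = 7.30727.
Integral + boundary = 167.913.
k=1: B_{2}/(2)! × [f^{(1)}(30) − f^{(1)}(10)] = 1/12 × (-0.0825846 − 0.365925) = -0.0373758.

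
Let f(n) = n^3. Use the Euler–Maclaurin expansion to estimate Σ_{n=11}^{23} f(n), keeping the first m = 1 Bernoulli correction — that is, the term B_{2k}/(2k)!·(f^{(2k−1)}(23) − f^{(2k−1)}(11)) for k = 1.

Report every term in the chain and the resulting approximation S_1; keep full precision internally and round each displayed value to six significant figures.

∫_11^23 x^3 dx evaluates to 66300.0.
Endpoint term: (f(11) + f(23))/2 = (1331.00 + 12167.0)/2 = 6749.00.
Running total after boundary: 73049.0.
Correction k=1: B_{2}/2! · (f^{(1)}(23) − f^{(1)}(11)) = 1/12 · (1587.00 − 363.000) = 102.000.

S_1 ≈ 73151.0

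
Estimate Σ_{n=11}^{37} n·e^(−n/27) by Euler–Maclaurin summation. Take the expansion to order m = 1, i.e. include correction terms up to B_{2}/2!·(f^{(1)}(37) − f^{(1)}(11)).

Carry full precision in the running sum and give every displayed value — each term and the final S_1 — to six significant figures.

S_1 ≈ 252.057

The integral term ∫_11^37 x·e^(−x/27) dx = 243.739.
Endpoint term: (f(11) + f(37))/2 = (7.31910 + 9.39848)/2 = 8.35879.
So far: 252.097.
Correction k=1: B_{2}/2! · (f^{(1)}(37) − f^{(1)}(11)) = 1/12 · (-0.0940788 − 0.394295) = -0.0406978.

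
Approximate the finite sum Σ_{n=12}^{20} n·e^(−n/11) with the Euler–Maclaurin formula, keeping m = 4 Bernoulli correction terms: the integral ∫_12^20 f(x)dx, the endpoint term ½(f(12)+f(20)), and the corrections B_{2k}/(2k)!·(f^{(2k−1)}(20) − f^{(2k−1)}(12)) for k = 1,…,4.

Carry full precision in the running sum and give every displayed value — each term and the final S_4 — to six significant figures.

The integral term ∫_12^20 x·e^(−x/11) dx = 29.6341.
Boundary: ½(f(12) + f(20)) = ½(4.03093 + 3.24641) = 3.63867.
So far: 33.2728.
Order-1 term: 1/12 · (-0.132808 − (-0.0305374)) = -0.00852253.
Running total after k=1: 33.2643.
Order-2 term: −1/720 · (0.00158540 − 0.00529987) = 5.15899e-06.
Running total after k=2: 33.2643.
Order-3 term: 1/30240 · (3.52759e-05 − 8.96869e-05) = -1.79931e-09.
Running total after k=3: 33.2643.
Order-4 term: −1/1209600 · (4.74788e-07 − 1.12044e-06) = 5.33773e-13.

S_4 ≈ 33.2643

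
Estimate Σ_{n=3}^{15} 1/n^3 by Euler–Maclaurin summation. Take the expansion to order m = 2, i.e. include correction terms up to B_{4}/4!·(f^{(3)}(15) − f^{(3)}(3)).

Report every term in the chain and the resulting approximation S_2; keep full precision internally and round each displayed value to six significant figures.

S_2 ≈ 0.0749672

The integral term ∫_3^15 1/x^3 dx = 0.0533333.
½[f(3) + f(15)] = ½[0.0370370 + 0.000296296] = 0.0186667.
So far: 0.0720000.
Order-1 term: 1/12 · (-5.92593e-05 − (-0.0370370)) = 0.00308148.
Running total after k=1: 0.0750815.
Order-2 term: −1/720 · (-5.26749e-06 − (-0.0823045)) = -0.000114305.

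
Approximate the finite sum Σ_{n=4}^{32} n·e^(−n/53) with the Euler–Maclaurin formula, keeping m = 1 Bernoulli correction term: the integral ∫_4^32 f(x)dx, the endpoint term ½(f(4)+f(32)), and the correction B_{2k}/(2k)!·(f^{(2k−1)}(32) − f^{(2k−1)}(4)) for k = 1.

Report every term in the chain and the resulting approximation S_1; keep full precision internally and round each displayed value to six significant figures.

S_1 ≈ 348.856

Integral: ∫_4^32 x·e^(−x/53) dx = 338.307.
½[f(4) + f(32)] = ½[3.70922 + 17.4958] = 10.6025.
Integral + boundary = 348.910.
k=1: B_{2}/(2)! × [f^{(1)}(32) − f^{(1)}(4)] = 1/12 × (0.216635 − 0.857321) = -0.0533905.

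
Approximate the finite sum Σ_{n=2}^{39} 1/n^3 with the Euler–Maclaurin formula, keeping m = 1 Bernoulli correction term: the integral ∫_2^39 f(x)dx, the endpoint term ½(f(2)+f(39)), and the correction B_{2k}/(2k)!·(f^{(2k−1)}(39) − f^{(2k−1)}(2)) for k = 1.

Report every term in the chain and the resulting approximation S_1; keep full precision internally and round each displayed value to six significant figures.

∫_2^39 1/x^3 dx evaluates to 0.124671.
Boundary: ½(f(2) + f(39)) = ½(0.125000 + 1.68580e-05) = 0.0625084.
Running total after boundary: 0.187180.
Order-1 term: 1/12 · (-1.29677e-06 − (-0.187500)) = 0.0156249.

S_1 ≈ 0.202805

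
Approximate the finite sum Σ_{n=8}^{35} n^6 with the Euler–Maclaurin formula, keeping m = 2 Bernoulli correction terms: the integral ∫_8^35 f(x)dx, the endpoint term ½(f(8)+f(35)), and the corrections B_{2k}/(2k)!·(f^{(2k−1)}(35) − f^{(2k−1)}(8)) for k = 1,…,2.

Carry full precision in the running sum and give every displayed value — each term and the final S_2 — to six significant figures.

∫_8^35 x^6 dx evaluates to 9.19103e+09.
Endpoint term: (f(8) + f(35))/2 = (262144 + 1.83827e+09)/2 = 9.19264e+08.
Integral + boundary = 1.01103e+10.
Correction k=1: B_{2}/2! · (f^{(1)}(35) − f^{(1)}(8)) = 1/12 · (3.15131e+08 − 196608) = 2.62446e+07.
After k=1: 1.01365e+10.
Correction k=2: B_{4}/4! · (f^{(3)}(35) − f^{(3)}(8)) = −1/720 · (5.14500e+06 − 61440.0) = -7060.50.

S_2 ≈ 1.01365e+10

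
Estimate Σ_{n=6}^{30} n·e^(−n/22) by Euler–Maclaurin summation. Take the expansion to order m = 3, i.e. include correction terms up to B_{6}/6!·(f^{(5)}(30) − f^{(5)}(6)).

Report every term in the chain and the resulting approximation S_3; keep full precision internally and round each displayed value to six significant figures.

The integral term ∫_6^30 x·e^(−x/22) dx = 176.407.
½[f(6) + f(30)] = ½[4.56780 + 7.67187] = 6.11984.
So far: 182.527.
k=1: B_{2}/(2)! × [f^{(1)}(30) − f^{(1)}(6)] = 1/12 × (-0.0929924 − 0.553673) = -0.0538888.
Partial sum through k=1: 182.473.
k=2: B_{4}/(4)! × [f^{(3)}(30) − f^{(3)}(6)] = −1/720 × (0.000864599 − 0.00428982) = 4.75725e-06.
Partial sum through k=2: 182.473.
k=3: B_{6}/(6)! × [f^{(5)}(30) − f^{(5)}(6)] = 1/30240 × (3.96969e-06 − 1.53630e-05) = -3.76763e-10.

S_3 ≈ 182.473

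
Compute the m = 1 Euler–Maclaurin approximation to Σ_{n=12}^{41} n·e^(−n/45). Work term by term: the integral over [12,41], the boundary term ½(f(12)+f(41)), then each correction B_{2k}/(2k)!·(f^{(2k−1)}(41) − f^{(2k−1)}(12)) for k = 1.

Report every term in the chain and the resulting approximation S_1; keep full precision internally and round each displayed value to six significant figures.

S_1 ≈ 421.362

Integral: ∫_12^41 x·e^(−x/45) dx = 408.567.
Boundary: ½(f(12) + f(41)) = ½(9.19114 + 16.4852) = 12.8382.
Integral + boundary = 421.405.
Order-1 term: 1/12 · (0.0357402 − 0.561681) = -0.0438284.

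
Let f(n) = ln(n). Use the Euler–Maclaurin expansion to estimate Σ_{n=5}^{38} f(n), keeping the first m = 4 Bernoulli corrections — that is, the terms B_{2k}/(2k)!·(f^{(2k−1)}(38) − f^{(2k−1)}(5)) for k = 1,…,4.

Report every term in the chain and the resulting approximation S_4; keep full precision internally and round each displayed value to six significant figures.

S_4 ≈ 99.7901

Integral: ∫_5^38 ln(x) dx = 97.1811.
½[f(5) + f(38)] = ½[1.60944 + 3.63759] = 2.62351.
Integral + boundary = 99.8046.
k=1: B_{2}/(2)! × [f^{(1)}(38) − f^{(1)}(5)] = 1/12 × (0.0263158 − 0.200000) = -0.0144737.
Partial sum through k=1: 99.7901.
k=2: B_{4}/(4)! × [f^{(3)}(38) − f^{(3)}(5)] = −1/720 × (3.64485e-05 − 0.0160000) = 2.21716e-05.
Partial sum through k=2: 99.7901.
k=3: B_{6}/(6)! × [f^{(5)}(38) − f^{(5)}(5)] = 1/30240 × (3.02896e-07 − 0.00768000) = -2.53958e-07.
Partial sum through k=3: 99.7901.
k=4: B_{8}/(8)! × [f^{(7)}(38) − f^{(7)}(5)] = −1/1209600 × (6.29285e-09 − 0.00921600) = 7.61904e-09.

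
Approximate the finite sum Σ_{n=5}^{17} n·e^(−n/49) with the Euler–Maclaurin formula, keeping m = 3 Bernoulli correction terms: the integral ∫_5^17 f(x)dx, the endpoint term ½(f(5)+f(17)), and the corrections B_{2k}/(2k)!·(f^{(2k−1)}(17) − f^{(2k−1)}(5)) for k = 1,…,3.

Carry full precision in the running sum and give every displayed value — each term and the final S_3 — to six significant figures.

∫_5^17 x·e^(−x/49) dx evaluates to 103.370.
Endpoint term: (f(5) + f(17))/2 = (4.51496 + 12.0164)/2 = 8.26569.
So far: 111.636.
Correction k=1: B_{2}/2! · (f^{(1)}(17) − f^{(1)}(5)) = 1/12 · (0.461615 − 0.810851) = -0.0291029.
Running total after k=1: 111.607.
Correction k=2: B_{4}/4! · (f^{(3)}(17) − f^{(3)}(5)) = −1/720 · (0.000781055 − 0.00108989) = 4.28944e-07.
Running total after k=2: 111.607.
Correction k=3: B_{6}/6! · (f^{(5)}(17) − f^{(5)}(5)) = 1/30240 · (5.70533e-07 − 7.67211e-07) = -6.50391e-12.

S_3 ≈ 111.607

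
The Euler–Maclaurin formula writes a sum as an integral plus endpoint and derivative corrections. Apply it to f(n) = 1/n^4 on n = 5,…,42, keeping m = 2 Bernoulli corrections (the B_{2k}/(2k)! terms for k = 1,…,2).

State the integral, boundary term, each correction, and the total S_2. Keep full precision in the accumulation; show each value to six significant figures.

S_2 ≈ 0.00356686

∫_5^42 1/x^4 dx evaluates to 0.00266217.
½[f(5) + f(42)] = ½[0.00160000 + 3.21368e-07] = 0.000800161.
Running total after boundary: 0.00346233.
Order-1 term: 1/12 · (-3.06065e-08 − (-0.00128000)) = 0.000106664.
Partial sum through k=1: 0.00356899.
Order-2 term: −1/720 · (-5.20519e-10 − (-0.00153600)) = -2.13333e-06.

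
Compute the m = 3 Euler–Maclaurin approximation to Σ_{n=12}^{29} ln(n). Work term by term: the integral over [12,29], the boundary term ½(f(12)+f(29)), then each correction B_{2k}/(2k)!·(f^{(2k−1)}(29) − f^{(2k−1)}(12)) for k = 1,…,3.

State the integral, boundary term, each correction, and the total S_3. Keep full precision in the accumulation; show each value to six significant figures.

S_3 ≈ 53.7547

Integral: ∫_12^29 ln(x) dx = 50.8327.
½[f(12) + f(29)] = ½[2.48491 + 3.36730] = 2.92610.
So far: 53.7588.
k=1: B_{2}/(2)! × [f^{(1)}(29) − f^{(1)}(12)] = 1/12 × (0.0344828 − 0.0833333) = -0.00407088.
Running total after k=1: 53.7547.
k=2: B_{4}/(4)! × [f^{(3)}(29) − f^{(3)}(12)] = −1/720 × (8.20042e-05 − 0.00115741) = 1.49362e-06.
Running total after k=2: 53.7547.
k=3: B_{6}/(6)! × [f^{(5)}(29) − f^{(5)}(12)] = 1/30240 × (1.17010e-06 − 9.64506e-05) = -3.15081e-09.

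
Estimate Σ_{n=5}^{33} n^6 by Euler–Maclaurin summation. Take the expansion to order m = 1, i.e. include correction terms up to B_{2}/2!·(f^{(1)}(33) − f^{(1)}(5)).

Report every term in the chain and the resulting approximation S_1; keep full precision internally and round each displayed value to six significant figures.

S_1 ≈ 6.75365e+09

The integral term ∫_5^33 x^6 dx = 6.08834e+09.
Boundary: ½(f(5) + f(33)) = ½(15625.0 + 1.29147e+09) = 6.45742e+08.
So far: 6.73408e+09.
k=1: B_{2}/(2)! × [f^{(1)}(33) − f^{(1)}(5)] = 1/12 × (2.34812e+08 − 18750.0) = 1.95661e+07.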